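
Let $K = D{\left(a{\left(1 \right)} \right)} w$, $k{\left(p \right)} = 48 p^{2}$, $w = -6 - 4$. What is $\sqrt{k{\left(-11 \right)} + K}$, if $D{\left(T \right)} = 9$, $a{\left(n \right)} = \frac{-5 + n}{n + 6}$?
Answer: $\sqrt{5718} \approx 75.617$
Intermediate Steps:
$a{\left(n \right)} = \frac{-5 + n}{6 + n}$
$w = -10$
$K = -90$ ($K = 9 \left(-10\right) = -90$)
$\sqrt{k{\left(-11 \right)} + K} = \sqrt{48 \left(-11\right)^{2} - 90} = \sqrt{48 \cdot 121 - 90} = \sqrt{5808 - 90} = \sqrt{5718}$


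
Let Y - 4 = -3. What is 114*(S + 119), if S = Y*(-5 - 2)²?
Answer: 19152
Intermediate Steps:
Y = 1 (Y = 4 - 3 = 1)
S = 49 (S = 1*(-5 - 2)² = 1*(-7)² = 1*49 = 49)
114*(S + 119) = 114*(49 + 119) = 114*168 = 19152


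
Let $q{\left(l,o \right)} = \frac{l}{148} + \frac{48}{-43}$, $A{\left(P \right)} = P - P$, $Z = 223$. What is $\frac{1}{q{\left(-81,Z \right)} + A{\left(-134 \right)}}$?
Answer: $- \frac{6364}{10587} \approx -0.60111$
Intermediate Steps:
$A{\left(P \right)} = 0$
$q{\left(l,o \right)} = - \frac{48}{43} + \frac{l}{148}$ ($q{\left(l,o \right)} = l \frac{1}{148} + 48 \left(- \frac{1}{43}\right) = \frac{l}{148} - \frac{48}{43} = - \frac{48}{43} + \frac{l}{148}$)
$\frac{1}{q{\left(-81,Z \right)} + A{\left(-134 \right)}} = \frac{1}{\left(- \frac{48}{43} + \frac{1}{148} \left(-81\right)\right) + 0} = \frac{1}{\left(- \frac{48}{43} - \frac{81}{148}\right) + 0} = \frac{1}{- \frac{10587}{6364} + 0} = \frac{1}{- \frac{10587}{6364}} = - \frac{6364}{10587}$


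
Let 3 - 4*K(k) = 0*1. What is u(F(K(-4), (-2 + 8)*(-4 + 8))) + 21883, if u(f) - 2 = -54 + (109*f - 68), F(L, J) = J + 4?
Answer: 24815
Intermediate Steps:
K(k) = ¾ (K(k) = ¾ - 0 = ¾ - ¼*0 = ¾ + 0 = ¾)
F(L, J) = 4 + J
u(f) = -120 + 109*f (u(f) = 2 + (-54 + (109*f - 68)) = 2 + (-54 + (-68 + 109*f)) = 2 + (-122 + 109*f) = -120 + 109*f)
u(F(K(-4), (-2 + 8)*(-4 + 8))) + 21883 = (-120 + 109*(4 + (-2 + 8)*(-4 + 8))) + 21883 = (-120 + 109*(4 + 6*4)) + 21883 = (-120 + 109*(4 + 24)) + 21883 = (-120 + 109*28) + 21883 = (-120 + 3052) + 21883 = 2932 + 21883 = 24815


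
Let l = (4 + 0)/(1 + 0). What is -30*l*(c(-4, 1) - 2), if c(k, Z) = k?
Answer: 720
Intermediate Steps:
l = 4 (l = 4/1 = 4*1 = 4)
-30*l*(c(-4, 1) - 2) = -120*(-4 - 2) = -120*(-6) = -30*(-24) = 720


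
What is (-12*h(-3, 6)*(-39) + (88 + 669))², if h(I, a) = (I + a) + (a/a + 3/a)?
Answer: 8196769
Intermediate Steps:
h(I, a) = 1 + I + a + 3/a (h(I, a) = (I + a) + (1 + 3/a) = 1 + I + a + 3/a)
(-12*h(-3, 6)*(-39) + (88 + 669))² = (-12*(1 - 3 + 6 + 3/6)*(-39) + (88 + 669))² = (-12*(1 - 3 + 6 + 3*(⅙))*(-39) + 757)² = (-12*(1 - 3 + 6 + ½)*(-39) + 757)² = (-12*9/2*(-39) + 757)² = (-54*(-39) + 757)² = (2106 + 757)² = 2863² = 8196769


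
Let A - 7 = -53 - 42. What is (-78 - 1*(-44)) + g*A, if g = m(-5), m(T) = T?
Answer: 406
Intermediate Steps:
g = -5
A = -88 (A = 7 + (-53 - 42) = 7 - 95 = -88)
(-78 - 1*(-44)) + g*A = (-78 - 1*(-44)) - 5*(-88) = (-78 + 44) + 440 = -34 + 440 = 406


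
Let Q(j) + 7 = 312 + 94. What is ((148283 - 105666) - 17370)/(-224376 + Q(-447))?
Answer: -25247/223977 ≈ -0.11272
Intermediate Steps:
Q(j) = 399 (Q(j) = -7 + (312 + 94) = -7 + 406 = 399)
((148283 - 105666) - 17370)/(-224376 + Q(-447)) = ((148283 - 105666) - 17370)/(-224376 + 399) = (42617 - 17370)/(-223977) = 25247*(-1/223977) = -25247/223977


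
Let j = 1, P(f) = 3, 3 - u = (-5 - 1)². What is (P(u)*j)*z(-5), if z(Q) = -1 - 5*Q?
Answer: 72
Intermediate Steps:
u = -33 (u = 3 - (-5 - 1)² = 3 - 1*(-6)² = 3 - 1*36 = 3 - 36 = -33)
(P(u)*j)*z(-5) = (3*1)*(-1 - 5*(-5)) = 3*(-1 + 25) = 3*24 = 72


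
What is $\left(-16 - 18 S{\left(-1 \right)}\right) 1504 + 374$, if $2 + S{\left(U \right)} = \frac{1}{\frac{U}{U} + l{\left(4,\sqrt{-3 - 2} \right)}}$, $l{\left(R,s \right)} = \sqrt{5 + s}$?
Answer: $-23690 + \frac{27072 \left(1 + 2 \sqrt{5 + i \sqrt{5}}\right)}{1 + \sqrt{5 + i \sqrt{5}}} \approx 22400.0 + 1196.2 i$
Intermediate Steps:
$S{\left(U \right)} = -2 + \frac{1}{1 + \sqrt{5 + i \sqrt{5}}}$ ($S{\left(U \right)} = -2 + \frac{1}{\frac{U}{U} + \sqrt{5 + \sqrt{-3 - 2}}} = -2 + \frac{1}{1 + \sqrt{5 + \sqrt{-5}}} = -2 + \frac{1}{1 + \sqrt{5 + i \sqrt{5}}}$)
$\left(-16 - 18 S{\left(-1 \right)}\right) 1504 + 374 = \left(-16 - 18 \left(- \frac{46}{21} + \frac{4 \sqrt{5 + i \sqrt{5}}}{21} + \frac{i \sqrt{5}}{21} - \frac{i \sqrt{5} \sqrt{5 + i \sqrt{5}}}{21}\right)\right) 1504 + 374 = \left(-16 + \left(\frac{276}{7} - \frac{24 \sqrt{5 + i \sqrt{5}}}{7} - \frac{6 i \sqrt{5}}{7} + \frac{6 i \sqrt{5} \sqrt{5 + i \sqrt{5}}}{7}\right)\right) 1504 + 374 = \left(\frac{164}{7} - \frac{24 \sqrt{5 + i \sqrt{5}}}{7} - \frac{6 i \sqrt{5}}{7} + \frac{6 i \sqrt{5} \sqrt{5 + i \sqrt{5}}}{7}\right) 1504 + 374 = \left(\frac{246656}{7} - \frac{36096 \sqrt{5 + i \sqrt{5}}}{7} - \frac{9024 i \sqrt{5}}{7} + \frac{9024 i \sqrt{5} \sqrt{5 + i \sqrt{5}}}{7}\right) + 374 = \frac{249274}{7} - \frac{36096 \sqrt{5 + i \sqrt{5}}}{7} - \frac{9024 i \sqrt{5}}{7} + \frac{9024 i \sqrt{5} \sqrt{5 + i \sqrt{5}}}{7}$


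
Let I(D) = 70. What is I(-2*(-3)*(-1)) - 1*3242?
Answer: -3172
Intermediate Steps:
I(-2*(-3)*(-1)) - 1*3242 = 70 - 1*3242 = 70 - 3242 = -3172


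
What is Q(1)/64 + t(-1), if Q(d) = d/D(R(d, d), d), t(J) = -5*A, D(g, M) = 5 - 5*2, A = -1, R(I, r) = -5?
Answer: 1599/320 ≈ 4.9969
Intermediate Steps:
D(g, M) = -5 (D(g, M) = 5 - 10 = -5)
t(J) = 5 (t(J) = -5*(-1) = 5)
Q(d) = -d/5 (Q(d) = d/(-5) = d*(-⅕) = -d/5)
Q(1)/64 + t(-1) = (-⅕*1)/64 + 5 = (1/64)*(-⅕) + 5 = -1/320 + 5 = 1599/320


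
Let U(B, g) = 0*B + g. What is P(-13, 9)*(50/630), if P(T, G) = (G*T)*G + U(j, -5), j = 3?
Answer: -5290/63 ≈ -83.968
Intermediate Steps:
U(B, g) = g (U(B, g) = 0 + g = g)
P(T, G) = -5 + T*G² (P(T, G) = (G*T)*G - 5 = T*G² - 5 = -5 + T*G²)
P(-13, 9)*(50/630) = (-5 - 13*9²)*(50/630) = (-5 - 13*81)*(50*(1/630)) = (-5 - 1053)*(5/63) = -1058*5/63 = -5290/63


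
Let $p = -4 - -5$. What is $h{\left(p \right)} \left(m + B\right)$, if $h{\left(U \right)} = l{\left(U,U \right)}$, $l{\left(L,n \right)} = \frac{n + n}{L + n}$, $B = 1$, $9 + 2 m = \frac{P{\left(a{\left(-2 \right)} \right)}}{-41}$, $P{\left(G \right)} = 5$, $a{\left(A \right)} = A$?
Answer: $- \frac{146}{41} \approx -3.561$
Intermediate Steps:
$p = 1$ ($p = -4 + 5 = 1$)
$m = - \frac{187}{41}$ ($m = - \frac{9}{2} + \frac{5 \frac{1}{-41}}{2} = - \frac{9}{2} + \frac{5 \left(- \frac{1}{41}\right)}{2} = - \frac{9}{2} + \frac{1}{2} \left(- \frac{5}{41}\right) = - \frac{9}{2} - \frac{5}{82} = - \frac{187}{41} \approx -4.561$)
$l{\left(L,n \right)} = \frac{2 n}{L + n}$
$h{\left(U \right)} = 1$ ($h{\left(U \right)} = \frac{2 U}{U + U} = \frac{2 U}{2 U} = 2 U \frac{1}{2 U} = 1$)
$h{\left(p \right)} \left(m + B\right) = 1 \left(- \frac{187}{41} + 1\right) = 1 \left(- \frac{146}{41}\right) = - \frac{146}{41}$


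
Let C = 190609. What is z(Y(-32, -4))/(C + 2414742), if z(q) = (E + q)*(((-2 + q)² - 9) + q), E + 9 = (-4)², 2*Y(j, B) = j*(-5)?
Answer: 535485/2605351 ≈ 0.20553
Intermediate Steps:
Y(j, B) = -5*j/2 (Y(j, B) = (j*(-5))/2 = (-5*j)/2 = -5*j/2)
E = 7 (E = -9 + (-4)² = -9 + 16 = 7)
z(q) = (7 + q)*(-9 + q + (-2 + q)²) (z(q) = (7 + q)*(((-2 + q)² - 9) + q) = (7 + q)*((-9 + (-2 + q)²) + q) = (7 + q)*(-9 + q + (-2 + q)²))
z(Y(-32, -4))/(C + 2414742) = (-35 + (-5/2*(-32))³ - (-65)*(-32) + 4*(-5/2*(-32))²)/(190609 + 2414742) = (-35 + 80³ - 26*80 + 4*80²)/2605351 = (-35 + 512000 - 2080 + 4*6400)*(1/2605351) = (-35 + 512000 - 2080 + 25600)*(1/2605351) = 535485*(1/2605351) = 535485/2605351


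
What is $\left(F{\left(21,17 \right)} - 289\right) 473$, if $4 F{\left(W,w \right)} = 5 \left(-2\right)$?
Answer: $- \frac{275759}{2} \approx -1.3788 \cdot 10^{5}$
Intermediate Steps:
$F{\left(W,w \right)} = - \frac{5}{2}$ ($F{\left(W,w \right)} = \frac{5 \left(-2\right)}{4} = \frac{1}{4} \left(-10\right) = - \frac{5}{2}$)
$\left(F{\left(21,17 \right)} - 289\right) 473 = \left(- \frac{5}{2} - 289\right) 473 = \left(- \frac{583}{2}\right) 473 = - \frac{275759}{2}$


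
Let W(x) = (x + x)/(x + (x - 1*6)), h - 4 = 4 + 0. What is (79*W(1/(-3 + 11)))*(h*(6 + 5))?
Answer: -6952/23 ≈ -302.26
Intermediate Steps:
h = 8 (h = 4 + (4 + 0) = 4 + 4 = 8)
W(x) = 2*x/(-6 + 2*x) (W(x) = (2*x)/(x + (x - 6)) = (2*x)/(x + (-6 + x)) = (2*x)/(-6 + 2*x) = 2*x/(-6 + 2*x))
(79*W(1/(-3 + 11)))*(h*(6 + 5)) = (79*(1/((-3 + 11)*(-3 + 1/(-3 + 11)))))*(8*(6 + 5)) = (79*(1/(8*(-3 + 1/8))))*(8*11) = (79*(1/(8*(-3 + ⅛))))*88 = (79*(1/(8*(-23/8))))*88 = (79*((⅛)*(-8/23)))*88 = (79*(-1/23))*88 = -79/23*88 = -6952/23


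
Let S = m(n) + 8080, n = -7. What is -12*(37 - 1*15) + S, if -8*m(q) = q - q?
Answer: 7816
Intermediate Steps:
m(q) = 0 (m(q) = -(q - q)/8 = -⅛*0 = 0)
S = 8080 (S = 0 + 8080 = 8080)
-12*(37 - 1*15) + S = -12*(37 - 1*15) + 8080 = -12*(37 - 15) + 8080 = -12*22 + 8080 = -264 + 8080 = 7816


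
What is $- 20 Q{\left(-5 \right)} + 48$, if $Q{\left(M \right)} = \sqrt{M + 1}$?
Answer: $48 - 40 i \approx 48.0 - 40.0 i$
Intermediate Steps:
$Q{\left(M \right)} = \sqrt{1 + M}$
$- 20 Q{\left(-5 \right)} + 48 = - 20 \sqrt{1 - 5} + 48 = - 20 \sqrt{-4} + 48 = - 20 \cdot 2 i + 48 = - 40 i + 48 = 48 - 40 i$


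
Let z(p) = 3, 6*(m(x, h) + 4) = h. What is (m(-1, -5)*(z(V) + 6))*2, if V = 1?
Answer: -87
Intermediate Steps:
m(x, h) = -4 + h/6
(m(-1, -5)*(z(V) + 6))*2 = ((-4 + (1/6)*(-5))*(3 + 6))*2 = ((-4 - 5/6)*9)*2 = -29/6*9*2 = -87/2*2 = -87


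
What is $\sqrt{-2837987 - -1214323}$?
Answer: $28 i \sqrt{2071} \approx 1274.2 i$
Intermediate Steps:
$\sqrt{-2837987 - -1214323} = \sqrt{-2837987 + 1214323} = \sqrt{-1623664} = 28 i \sqrt{2071}$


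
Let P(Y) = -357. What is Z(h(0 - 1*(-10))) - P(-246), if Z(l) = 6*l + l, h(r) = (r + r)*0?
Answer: 357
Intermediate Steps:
h(r) = 0 (h(r) = (2*r)*0 = 0)
Z(l) = 7*l
Z(h(0 - 1*(-10))) - P(-246) = 7*0 - 1*(-357) = 0 + 357 = 357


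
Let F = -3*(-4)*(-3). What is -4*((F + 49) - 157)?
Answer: 576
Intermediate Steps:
F = -36 (F = 12*(-3) = -36)
-4*((F + 49) - 157) = -4*((-36 + 49) - 157) = -4*(13 - 157) = -4*(-144) = 576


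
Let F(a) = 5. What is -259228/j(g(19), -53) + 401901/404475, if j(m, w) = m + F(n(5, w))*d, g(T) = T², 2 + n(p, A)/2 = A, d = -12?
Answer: -34910091033/40582325 ≈ -860.23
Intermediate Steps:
n(p, A) = -4 + 2*A
j(m, w) = -60 + m (j(m, w) = m + 5*(-12) = m - 60 = -60 + m)
-259228/j(g(19), -53) + 401901/404475 = -259228/(-60 + 19²) + 401901/404475 = -259228/(-60 + 361) + 401901*(1/404475) = -259228/301 + 133967/134825 = -34910091033/40582325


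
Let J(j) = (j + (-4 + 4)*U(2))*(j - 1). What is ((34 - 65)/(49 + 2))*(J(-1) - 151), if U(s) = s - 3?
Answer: 4619/51 ≈ 90.569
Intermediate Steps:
U(s) = -3 + s
J(j) = j*(-1 + j) (J(j) = (j + (-4 + 4)*(-3 + 2))*(j - 1) = (j + 0*(-1))*(-1 + j) = (j + 0)*(-1 + j) = j*(-1 + j))
((34 - 65)/(49 + 2))*(J(-1) - 151) = ((34 - 65)/(49 + 2))*(-(-1 - 1) - 151) = (-31/51)*(-1*(-2) - 151) = (-31*1/51)*(2 - 151) = -31/51*(-149) = 4619/51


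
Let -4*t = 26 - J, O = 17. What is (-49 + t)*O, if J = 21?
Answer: -3417/4 ≈ -854.25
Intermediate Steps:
t = -5/4 (t = -(26 - 1*21)/4 = -(26 - 21)/4 = -1/4*5 = -5/4 ≈ -1.2500)
(-49 + t)*O = (-49 - 5/4)*17 = -201/4*17 = -3417/4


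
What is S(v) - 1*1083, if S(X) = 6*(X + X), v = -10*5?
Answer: -1683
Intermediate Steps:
v = -50
S(X) = 12*X (S(X) = 6*(2*X) = 12*X)
S(v) - 1*1083 = 12*(-50) - 1*1083 = -600 - 1083 = -1683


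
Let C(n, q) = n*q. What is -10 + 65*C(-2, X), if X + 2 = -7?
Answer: 1160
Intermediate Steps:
X = -9 (X = -2 - 7 = -9)
-10 + 65*C(-2, X) = -10 + 65*(-2*(-9)) = -10 + 65*18 = -10 + 1170 = 1160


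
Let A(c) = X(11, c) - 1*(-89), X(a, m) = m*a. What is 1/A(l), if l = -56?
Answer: -1/527 ≈ -0.0018975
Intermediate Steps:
X(a, m) = a*m
A(c) = 89 + 11*c (A(c) = 11*c - 1*(-89) = 11*c + 89 = 89 + 11*c)
1/A(l) = 1/(89 + 11*(-56)) = 1/(89 - 616) = 1/(-527) = -1/527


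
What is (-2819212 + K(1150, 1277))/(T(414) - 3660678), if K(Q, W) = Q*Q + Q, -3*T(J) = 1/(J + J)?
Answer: 3714976008/9093124153 ≈ 0.40855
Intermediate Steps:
T(J) = -1/(6*J) (T(J) = -1/(3*(J + J)) = -1/(2*J)/3 = -1/(6*J))
K(Q, W) = Q + Q² (K(Q, W) = Q² + Q = Q + Q²)
(-2819212 + K(1150, 1277))/(T(414) - 3660678) = (-2819212 + 1150*(1 + 1150))/(-⅙/414 - 3660678) = (-2819212 + 1150*1151)/(-⅙*1/414 - 3660678) = (-2819212 + 1323650)/(-1/2484 - 3660678) = -1495562/(-9093124153/2484) = -1495562*(-2484/9093124153) = 3714976008/9093124153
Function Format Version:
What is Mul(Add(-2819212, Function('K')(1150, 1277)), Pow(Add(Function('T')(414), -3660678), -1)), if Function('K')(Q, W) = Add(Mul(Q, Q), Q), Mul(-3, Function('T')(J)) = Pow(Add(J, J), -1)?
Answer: Rational(3714976008, 9093124153) ≈ 0.40855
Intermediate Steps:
Function('T')(J) = Mul(Rational(-1, 6), Pow(J, -1)) (Function('T')(J) = Mul(Rational(-1, 3), Pow(Add(J, J), -1)) = Mul(Rational(-1, 3), Pow(Mul(2, J), -1)) = Mul(Rational(-1, 3), Mul(Rational(1, 2), Pow(J, -1))) = Mul(Rational(-1, 6), Pow(J, -1)))
Function('K')(Q, W) = Add(Q, Pow(Q, 2)) (Function('K')(Q, W) = Add(Pow(Q, 2), Q) = Add(Q, Pow(Q, 2)))
Mul(Add(-2819212, Function('K')(1150, 1277)), Pow(Add(Function('T')(414), -3660678), -1)) = Mul(Add(-2819212, Mul(1150, Add(1, 1150))), Pow(Add(Mul(Rational(-1, 6), Pow(414, -1)), -3660678), -1)) = Mul(Add(-2819212, Mul(1150, 1151)), Pow(Add(Mul(Rational(-1, 6), Rational(1, 414)), -3660678), -1)) = Mul(Add(-2819212, 1323650), Pow(Add(Rational(-1, 2484), -3660678), -1)) = Mul(-1495562, Pow(Rational(-9093124153, 2484), -1)) = Mul(-1495562, Rational(-2484, 9093124153)) = Rational(3714976008, 9093124153)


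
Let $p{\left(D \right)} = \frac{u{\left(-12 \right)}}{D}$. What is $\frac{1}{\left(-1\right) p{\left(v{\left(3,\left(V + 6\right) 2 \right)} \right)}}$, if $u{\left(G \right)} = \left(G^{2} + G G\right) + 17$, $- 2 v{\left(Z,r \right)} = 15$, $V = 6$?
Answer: $\frac{3}{122} \approx 0.02459$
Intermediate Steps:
$v{\left(Z,r \right)} = - \frac{15}{2}$ ($v{\left(Z,r \right)} = \left(- \frac{1}{2}\right) 15 = - \frac{15}{2}$)
$u{\left(G \right)} = 17 + 2 G^{2}$ ($u{\left(G \right)} = \left(G^{2} + G^{2}\right) + 17 = 2 G^{2} + 17 = 17 + 2 G^{2}$)
$p{\left(D \right)} = \frac{305}{D}$ ($p{\left(D \right)} = \frac{17 + 2 \left(-12\right)^{2}}{D} = \frac{17 + 2 \cdot 144}{D} = \frac{17 + 288}{D} = \frac{305}{D}$)
$\frac{1}{\left(-1\right) p{\left(v{\left(3,\left(V + 6\right) 2 \right)} \right)}} = \frac{1}{\left(-1\right) \frac{305}{- \frac{15}{2}}} = \frac{1}{\left(-1\right) 305 \left(- \frac{2}{15}\right)} = \frac{1}{\left(-1\right) \left(- \frac{122}{3}\right)} = \frac{1}{\frac{122}{3}} = \frac{3}{122}$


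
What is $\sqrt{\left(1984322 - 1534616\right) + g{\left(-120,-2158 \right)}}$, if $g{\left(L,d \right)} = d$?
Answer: $2 \sqrt{111887} \approx 668.99$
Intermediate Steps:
$\sqrt{\left(1984322 - 1534616\right) + g{\left(-120,-2158 \right)}} = \sqrt{\left(1984322 - 1534616\right) - 2158} = \sqrt{449706 - 2158} = \sqrt{447548} = 2 \sqrt{111887}$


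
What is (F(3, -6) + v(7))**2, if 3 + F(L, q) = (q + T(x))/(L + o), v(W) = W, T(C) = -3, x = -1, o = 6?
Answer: 9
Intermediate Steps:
F(L, q) = -3 + (-3 + q)/(6 + L) (F(L, q) = -3 + (q - 3)/(L + 6) = -3 + (-3 + q)/(6 + L))
(F(3, -6) + v(7))**2 = ((-21 - 6 - 3*3)/(6 + 3) + 7)**2 = ((-21 - 6 - 9)/9 + 7)**2 = ((1/9)*(-36) + 7)**2 = (-4 + 7)**2 = 3**2 = 9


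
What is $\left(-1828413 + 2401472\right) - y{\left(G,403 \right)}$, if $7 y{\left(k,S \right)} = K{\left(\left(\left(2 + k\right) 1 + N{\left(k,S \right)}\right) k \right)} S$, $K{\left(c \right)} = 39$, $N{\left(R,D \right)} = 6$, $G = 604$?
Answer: $\frac{3995696}{7} \approx 5.7081 \cdot 10^{5}$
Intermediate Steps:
$y{\left(k,S \right)} = \frac{39 S}{7}$
$\left(-1828413 + 2401472\right) - y{\left(G,403 \right)} = \left(-1828413 + 2401472\right) - \frac{39}{7} \cdot 403 = 573059 - \frac{15717}{7} = \frac{3995696}{7}$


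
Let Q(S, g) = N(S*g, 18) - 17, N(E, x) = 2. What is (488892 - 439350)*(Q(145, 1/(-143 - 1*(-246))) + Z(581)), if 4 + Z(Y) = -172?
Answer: -9462522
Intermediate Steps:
Z(Y) = -176 (Z(Y) = -4 - 172 = -176)
Q(S, g) = -15 (Q(S, g) = 2 - 17 = -15)
(488892 - 439350)*(Q(145, 1/(-143 - 1*(-246))) + Z(581)) = (488892 - 439350)*(-15 - 176) = 49542*(-191) = -9462522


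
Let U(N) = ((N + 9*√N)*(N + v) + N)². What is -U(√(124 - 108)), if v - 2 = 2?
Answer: -32400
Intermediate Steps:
v = 4 (v = 2 + 2 = 4)
U(N) = (N + (4 + N)*(N + 9*√N))² (U(N) = ((N + 9*√N)*(N + 4) + N)² = ((N + 9*√N)*(4 + N) + N)² = ((4 + N)*(N + 9*√N) + N)² = (N + (4 + N)*(N + 9*√N))²)
-U(√(124 - 108)) = -((√(124 - 108))² + 5*√(124 - 108) + 9*(√(124 - 108))^(3/2) + 36*√(√(124 - 108)))² = -((√16)² + 5*√16 + 9*(√16)^(3/2) + 36*√(√16))² = -(4² + 5*4 + 9*4^(3/2) + 36*√4)² = -(16 + 20 + 9*8 + 36*2)² = -(16 + 20 + 72 + 72)² = -1*180² = -1*32400 = -32400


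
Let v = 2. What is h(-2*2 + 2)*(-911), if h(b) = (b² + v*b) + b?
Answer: 1822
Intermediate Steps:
h(b) = b² + 3*b (h(b) = (b² + 2*b) + b = b² + 3*b)
h(-2*2 + 2)*(-911) = ((-2*2 + 2)*(3 + (-2*2 + 2)))*(-911) = ((-4 + 2)*(3 + (-4 + 2)))*(-911) = -2*(3 - 2)*(-911) = -2*1*(-911) = -2*(-911) = 1822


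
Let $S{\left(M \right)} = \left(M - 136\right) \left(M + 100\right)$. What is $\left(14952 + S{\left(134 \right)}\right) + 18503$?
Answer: $32987$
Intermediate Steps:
$S{\left(M \right)} = \left(-136 + M\right) \left(100 + M\right)$
$\left(14952 + S{\left(134 \right)}\right) + 18503 = \left(14952 - \left(18424 - 17956\right)\right) + 18503 = \left(14952 - 468\right) + 18503 = 14484 + 18503 = 32987$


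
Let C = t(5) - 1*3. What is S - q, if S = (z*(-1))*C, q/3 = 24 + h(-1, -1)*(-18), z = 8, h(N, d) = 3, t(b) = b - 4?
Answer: 106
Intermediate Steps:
t(b) = -4 + b
C = -2 (C = (-4 + 5) - 1*3 = 1 - 3 = -2)
q = -90 (q = 3*(24 + 3*(-18)) = 3*(24 - 54) = 3*(-30) = -90)
S = 16 (S = (8*(-1))*(-2) = -8*(-2) = 16)
S - q = 16 - 1*(-90) = 16 + 90 = 106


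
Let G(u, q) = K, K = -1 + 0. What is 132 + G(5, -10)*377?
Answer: -245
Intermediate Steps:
K = -1
G(u, q) = -1
132 + G(5, -10)*377 = 132 - 1*377 = 132 - 377 = -245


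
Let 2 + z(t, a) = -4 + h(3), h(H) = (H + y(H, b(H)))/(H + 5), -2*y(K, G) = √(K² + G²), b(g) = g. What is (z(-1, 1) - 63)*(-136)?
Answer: 9333 + 51*√2/2 ≈ 9369.1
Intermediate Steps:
y(K, G) = -√(G² + K²)/2 (y(K, G) = -√(K² + G²)/2 = -√(G² + K²)/2)
h(H) = (H - √2*√(H²)/2)/(5 + H) (h(H) = (H - √(H² + H²)/2)/(H + 5) = (H - √2*√(H²)/2)/(5 + H))
z(t, a) = -45/8 - 3*√2/16 (z(t, a) = -2 + (-4 + (3 - √2*√(3²)/2)/(5 + 3)) = -2 + (-4 + (3 - √2*√9/2)/8) = -2 + (-4 + (3 - ½*√2*3)/8) = -2 + (-4 + (3 - 3*√2/2)/8) = -2 + (-4 + (3/8 - 3*√2/16)) = -2 + (-29/8 - 3*√2/16) = -45/8 - 3*√2/16)
(z(-1, 1) - 63)*(-136) = ((-45/8 - 3*√2/16) - 63)*(-136) = (-549/8 - 3*√2/16)*(-136) = 9333 + 51*√2/2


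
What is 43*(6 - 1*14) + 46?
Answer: -298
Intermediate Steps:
43*(6 - 1*14) + 46 = 43*(6 - 14) + 46 = 43*(-8) + 46 = -344 + 46 = -298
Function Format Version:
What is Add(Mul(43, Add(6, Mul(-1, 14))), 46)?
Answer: -298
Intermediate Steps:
Add(Mul(43, Add(6, Mul(-1, 14))), 46) = Add(Mul(43, Add(6, -14)), 46) = Add(Mul(43, -8), 46) = Add(-344, 46) = -298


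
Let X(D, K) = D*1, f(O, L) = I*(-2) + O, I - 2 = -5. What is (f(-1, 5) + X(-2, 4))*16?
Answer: 48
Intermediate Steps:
I = -3 (I = 2 - 5 = -3)
f(O, L) = 6 + O (f(O, L) = -3*(-2) + O = 6 + O)
X(D, K) = D
(f(-1, 5) + X(-2, 4))*16 = ((6 - 1) - 2)*16 = (5 - 2)*16 = 3*16 = 48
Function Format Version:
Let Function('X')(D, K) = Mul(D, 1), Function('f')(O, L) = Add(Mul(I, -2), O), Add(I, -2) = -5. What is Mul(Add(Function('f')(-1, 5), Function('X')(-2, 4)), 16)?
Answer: 48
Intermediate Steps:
I = -3 (I = Add(2, -5) = -3)
Function('f')(O, L) = Add(6, O) (Function('f')(O, L) = Add(Mul(-3, -2), O) = Add(6, O))
Function('X')(D, K) = D
Mul(Add(Function('f')(-1, 5), Function('X')(-2, 4)), 16) = Mul(Add(Add(6, -1), -2), 16) = Mul(Add(5, -2), 16) = Mul(3, 16) = 48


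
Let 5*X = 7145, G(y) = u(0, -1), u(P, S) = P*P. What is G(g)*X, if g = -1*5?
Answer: 0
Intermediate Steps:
u(P, S) = P²
g = -5
G(y) = 0 (G(y) = 0² = 0)
X = 1429 (X = (⅕)*7145 = 1429)
G(g)*X = 0*1429 = 0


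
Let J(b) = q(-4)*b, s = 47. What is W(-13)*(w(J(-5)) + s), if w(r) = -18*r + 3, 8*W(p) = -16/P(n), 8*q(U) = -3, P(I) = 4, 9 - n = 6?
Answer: -65/8 ≈ -8.1250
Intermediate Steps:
n = 3 (n = 9 - 1*6 = 9 - 6 = 3)
q(U) = -3/8 (q(U) = (⅛)*(-3) = -3/8)
W(p) = -½ (W(p) = (-16/4)/8 = (-16*¼)/8 = (⅛)*(-4) = -½)
J(b) = -3*b/8
w(r) = 3 - 18*r
W(-13)*(w(J(-5)) + s) = -((3 - (-27)*(-5)/4) + 47)/2 = -((3 - 18*15/8) + 47)/2 = -((3 - 135/4) + 47)/2 = -(-123/4 + 47)/2 = -½*65/4 = -65/8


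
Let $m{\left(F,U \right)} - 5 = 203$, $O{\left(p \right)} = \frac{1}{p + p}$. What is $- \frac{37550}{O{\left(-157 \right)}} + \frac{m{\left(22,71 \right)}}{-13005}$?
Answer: $\frac{153338053292}{13005} \approx 1.1791 \cdot 10^{7}$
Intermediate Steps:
$O{\left(p \right)} = \frac{1}{2 p}$
$m{\left(F,U \right)} = 208$ ($m{\left(F,U \right)} = 5 + 203 = 208$)
$- \frac{37550}{O{\left(-157 \right)}} + \frac{m{\left(22,71 \right)}}{-13005} = - \frac{37550}{\frac{1}{2} \frac{1}{-157}} + \frac{208}{-13005} = - \frac{37550}{\frac{1}{2} \left(- \frac{1}{157}\right)} + 208 \left(- \frac{1}{13005}\right) = - \frac{37550}{- \frac{1}{314}} - \frac{208}{13005} = \left(-37550\right) \left(-314\right) - \frac{208}{13005} = 11790700 - \frac{208}{13005} = \frac{153338053292}{13005}$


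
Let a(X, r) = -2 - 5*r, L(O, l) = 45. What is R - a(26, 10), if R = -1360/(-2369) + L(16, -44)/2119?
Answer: 264023817/5019911 ≈ 52.595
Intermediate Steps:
R = 2988445/5019911 (R = -1360/(-2369) + 45/2119 = -1360*(-1/2369) + 45*(1/2119) = 1360/2369 + 45/2119 = 2988445/5019911 ≈ 0.59532)
R - a(26, 10) = 2988445/5019911 - (-2 - 5*10) = 2988445/5019911 - (-2 - 50) = 2988445/5019911 - 1*(-52) = 2988445/5019911 + 52 = 264023817/5019911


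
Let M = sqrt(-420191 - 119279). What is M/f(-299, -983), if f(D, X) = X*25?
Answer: -I*sqrt(539470)/24575 ≈ -0.029888*I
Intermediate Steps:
M = I*sqrt(539470) (M = sqrt(-539470) = I*sqrt(539470) ≈ 734.49*I)
f(D, X) = 25*X
M/f(-299, -983) = (I*sqrt(539470))/((25*(-983))) = (I*sqrt(539470))/(-24575) = (I*sqrt(539470))*(-1/24575) = -I*sqrt(539470)/24575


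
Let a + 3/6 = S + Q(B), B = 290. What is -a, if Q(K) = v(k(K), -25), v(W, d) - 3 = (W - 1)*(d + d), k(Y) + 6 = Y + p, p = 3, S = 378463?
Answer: -728331/2 ≈ -3.6417e+5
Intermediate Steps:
k(Y) = -3 + Y (k(Y) = -6 + (Y + 3) = -6 + (3 + Y) = -3 + Y)
v(W, d) = 3 + 2*d*(-1 + W) (v(W, d) = 3 + (W - 1)*(d + d) = 3 + (-1 + W)*(2*d) = 3 + 2*d*(-1 + W))
Q(K) = 203 - 50*K (Q(K) = 3 - 2*(-25) + 2*(-3 + K)*(-25) = 3 + 50 + (150 - 50*K) = 203 - 50*K)
a = 728331/2 (a = -½ + (378463 + (203 - 50*290)) = -½ + (378463 + (203 - 14500)) = -½ + (378463 - 14297) = -½ + 364166 = 728331/2 ≈ 3.6417e+5)
-a = -1*728331/2 = -728331/2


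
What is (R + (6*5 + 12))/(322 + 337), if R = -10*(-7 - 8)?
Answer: 192/659 ≈ 0.29135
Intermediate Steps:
R = 150 (R = -10*(-15) = 150)
(R + (6*5 + 12))/(322 + 337) = (150 + (6*5 + 12))/(322 + 337) = (150 + (30 + 12))/659 = (150 + 42)*(1/659) = 192*(1/659) = 192/659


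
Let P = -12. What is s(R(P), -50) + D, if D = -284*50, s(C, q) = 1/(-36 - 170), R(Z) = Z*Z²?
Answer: -2925201/206 ≈ -14200.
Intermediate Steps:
R(Z) = Z³
s(C, q) = -1/206 (s(C, q) = 1/(-206) = -1/206)
D = -14200
s(R(P), -50) + D = -1/206 - 14200 = -2925201/206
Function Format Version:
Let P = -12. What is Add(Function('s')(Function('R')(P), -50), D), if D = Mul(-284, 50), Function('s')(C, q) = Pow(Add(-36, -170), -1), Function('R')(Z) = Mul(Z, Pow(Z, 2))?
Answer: Rational(-2925201, 206) ≈ -14200.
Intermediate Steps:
Function('R')(Z) = Pow(Z, 3)
Function('s')(C, q) = Rational(-1, 206) (Function('s')(C, q) = Pow(-206, -1) = Rational(-1, 206))
D = -14200
Add(Function('s')(Function('R')(P), -50), D) = Add(Rational(-1, 206), -14200) = Rational(-2925201, 206)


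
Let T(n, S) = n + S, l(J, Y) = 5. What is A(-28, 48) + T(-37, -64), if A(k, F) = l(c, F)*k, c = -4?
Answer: -241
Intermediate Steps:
A(k, F) = 5*k
T(n, S) = S + n
A(-28, 48) + T(-37, -64) = 5*(-28) + (-64 - 37) = -140 - 101 = -241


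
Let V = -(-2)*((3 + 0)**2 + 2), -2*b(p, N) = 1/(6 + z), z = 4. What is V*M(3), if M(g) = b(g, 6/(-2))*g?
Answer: -33/10 ≈ -3.3000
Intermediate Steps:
b(p, N) = -1/20 (b(p, N) = -1/(2*(6 + 4)) = -1/2/10 = -1/2*1/10 = -1/20)
V = 22 (V = -(-2)*(3**2 + 2) = -(-2)*(9 + 2) = -(-2)*11 = -1*(-22) = 22)
M(g) = -g/20
V*M(3) = 22*(-1/20*3) = 22*(-3/20) = -33/10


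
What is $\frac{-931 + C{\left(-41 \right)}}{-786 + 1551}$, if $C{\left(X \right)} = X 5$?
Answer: $- \frac{1136}{765} \approx -1.485$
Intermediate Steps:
$C{\left(X \right)} = 5 X$
$\frac{-931 + C{\left(-41 \right)}}{-786 + 1551} = \frac{-931 + 5 \left(-41\right)}{-786 + 1551} = \frac{-931 - 205}{765} = \left(-1136\right) \frac{1}{765} = - \frac{1136}{765}$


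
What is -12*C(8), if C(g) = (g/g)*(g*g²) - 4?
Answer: -6096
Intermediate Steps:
C(g) = -4 + g³ (C(g) = 1*g³ - 4 = g³ - 4 = -4 + g³)
-12*C(8) = -12*(-4 + 8³) = -12*(-4 + 512) = -12*508 = -6096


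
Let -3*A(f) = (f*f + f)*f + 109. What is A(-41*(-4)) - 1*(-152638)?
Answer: -3980035/3 ≈ -1.3267e+6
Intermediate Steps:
A(f) = -109/3 - f*(f + f²)/3 (A(f) = -((f*f + f)*f + 109)/3 = -((f² + f)*f + 109)/3 = -((f + f²)*f + 109)/3 = -(f*(f + f²) + 109)/3 = -(109 + f*(f + f²))/3 = -109/3 - f*(f + f²)/3)
A(-41*(-4)) - 1*(-152638) = (-109/3 - (-41*(-4))²/3 - (-41*(-4))³/3) - 1*(-152638) = (-109/3 - ⅓*164² - ⅓*164³) + 152638 = (-109/3 - ⅓*26896 - ⅓*4410944) + 152638 = (-109/3 - 26896/3 - 4410944/3) + 152638 = -4437949/3 + 152638 = -3980035/3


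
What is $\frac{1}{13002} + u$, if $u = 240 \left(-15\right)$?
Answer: $- \frac{46807199}{13002} \approx -3600.0$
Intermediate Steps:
$u = -3600$
$\frac{1}{13002} + u = \frac{1}{13002} - 3600 = - \frac{46807199}{13002}$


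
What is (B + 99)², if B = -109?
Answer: 100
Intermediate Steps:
(B + 99)² = (-109 + 99)² = (-10)² = 100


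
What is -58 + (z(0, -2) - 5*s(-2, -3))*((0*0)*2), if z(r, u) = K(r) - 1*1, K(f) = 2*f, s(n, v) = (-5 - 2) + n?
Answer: -58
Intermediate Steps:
s(n, v) = -7 + n
z(r, u) = -1 + 2*r (z(r, u) = 2*r - 1*1 = 2*r - 1 = -1 + 2*r)
-58 + (z(0, -2) - 5*s(-2, -3))*((0*0)*2) = -58 + ((-1 + 2*0) - 5*(-7 - 2))*((0*0)*2) = -58 + ((-1 + 0) - 5*(-9))*(0*2) = -58 + (-1 + 45)*0 = -58 + 44*0 = -58 + 0 = -58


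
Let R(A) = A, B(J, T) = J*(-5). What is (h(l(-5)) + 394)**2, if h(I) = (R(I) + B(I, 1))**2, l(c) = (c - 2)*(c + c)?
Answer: 6208494436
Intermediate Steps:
B(J, T) = -5*J
l(c) = 2*c*(-2 + c) (l(c) = (-2 + c)*(2*c) = 2*c*(-2 + c))
h(I) = 16*I**2 (h(I) = (I - 5*I)**2 = (-4*I)**2 = 16*I**2)
(h(l(-5)) + 394)**2 = (16*(2*(-5)*(-2 - 5))**2 + 394)**2 = (16*(2*(-5)*(-7))**2 + 394)**2 = (16*70**2 + 394)**2 = (16*4900 + 394)**2 = (78400 + 394)**2 = 78794**2 = 6208494436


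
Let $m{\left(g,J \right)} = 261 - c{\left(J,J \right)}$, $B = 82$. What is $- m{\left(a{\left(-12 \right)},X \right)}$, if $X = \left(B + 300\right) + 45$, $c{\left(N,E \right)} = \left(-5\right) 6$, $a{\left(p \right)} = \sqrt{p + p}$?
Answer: $-291$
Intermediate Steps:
$a{\left(p \right)} = \sqrt{2} \sqrt{p}$ ($a{\left(p \right)} = \sqrt{2 p} = \sqrt{2} \sqrt{p}$)
$c{\left(N,E \right)} = -30$
$X = 427$ ($X = \left(82 + 300\right) + 45 = 382 + 45 = 427$)
$m{\left(g,J \right)} = 291$ ($m{\left(g,J \right)} = 261 - -30 = 261 + 30 = 291$)
$- m{\left(a{\left(-12 \right)},X \right)} = \left(-1\right) 291 = -291$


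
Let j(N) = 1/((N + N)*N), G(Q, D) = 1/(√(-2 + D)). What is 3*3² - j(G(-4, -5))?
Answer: 61/2 ≈ 30.500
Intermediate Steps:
G(Q, D) = (-2 + D)^(-½)
j(N) = 1/(2*N²) (j(N) = 1/(((2*N))*N) = (1/(2*N))/N = 1/(2*N²))
3*3² - j(G(-4, -5)) = 3*3² - 1/(2*((-2 - 5)^(-½))²) = 3*9 - 1/(2*((-7)^(-½))²) = 27 - 1/(2*(-I*√7/7)²) = 27 - (-7)/2 = 27 - 1*(-7/2) = 27 + 7/2 = 61/2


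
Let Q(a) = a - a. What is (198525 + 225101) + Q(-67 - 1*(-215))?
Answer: 423626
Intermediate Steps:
Q(a) = 0
(198525 + 225101) + Q(-67 - 1*(-215)) = (198525 + 225101) + 0 = 423626 + 0 = 423626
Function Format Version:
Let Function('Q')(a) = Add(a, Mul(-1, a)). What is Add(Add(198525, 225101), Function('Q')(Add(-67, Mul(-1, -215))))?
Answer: 423626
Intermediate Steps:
Function('Q')(a) = 0
Add(Add(198525, 225101), Function('Q')(Add(-67, Mul(-1, -215)))) = Add(Add(198525, 225101), 0) = Add(423626, 0) = 423626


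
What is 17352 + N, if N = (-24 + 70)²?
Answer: 19468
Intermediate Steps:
N = 2116 (N = 46² = 2116)
17352 + N = 17352 + 2116 = 19468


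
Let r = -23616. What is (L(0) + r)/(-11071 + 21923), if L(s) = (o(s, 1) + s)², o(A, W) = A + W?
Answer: -23615/10852 ≈ -2.1761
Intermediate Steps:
L(s) = (1 + 2*s)² (L(s) = ((s + 1) + s)² = ((1 + s) + s)² = (1 + 2*s)²)
(L(0) + r)/(-11071 + 21923) = ((1 + 2*0)² - 23616)/(-11071 + 21923) = ((1 + 0)² - 23616)/10852 = (1² - 23616)*(1/10852) = (1 - 23616)*(1/10852) = -23615*1/10852 = -23615/10852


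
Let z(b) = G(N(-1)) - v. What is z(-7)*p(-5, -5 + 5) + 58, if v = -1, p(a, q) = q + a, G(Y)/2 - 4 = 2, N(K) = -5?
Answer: -7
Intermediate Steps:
G(Y) = 12 (G(Y) = 8 + 2*2 = 8 + 4 = 12)
p(a, q) = a + q
z(b) = 13 (z(b) = 12 - 1*(-1) = 12 + 1 = 13)
z(-7)*p(-5, -5 + 5) + 58 = 13*(-5 + (-5 + 5)) + 58 = 13*(-5 + 0) + 58 = 13*(-5) + 58 = -65 + 58 = -7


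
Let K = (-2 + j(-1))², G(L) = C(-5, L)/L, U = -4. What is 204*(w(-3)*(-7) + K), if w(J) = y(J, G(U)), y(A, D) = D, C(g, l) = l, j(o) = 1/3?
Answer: -2584/3 ≈ -861.33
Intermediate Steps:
j(o) = ⅓
G(L) = 1 (G(L) = L/L = 1)
K = 25/9 (K = (-2 + ⅓)² = (-5/3)² = 25/9 ≈ 2.7778)
w(J) = 1
204*(w(-3)*(-7) + K) = 204*(1*(-7) + 25/9) = 204*(-7 + 25/9) = 204*(-38/9) = -2584/3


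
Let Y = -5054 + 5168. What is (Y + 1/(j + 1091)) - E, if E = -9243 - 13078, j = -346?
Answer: 16714076/745 ≈ 22435.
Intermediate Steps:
Y = 114
E = -22321
(Y + 1/(j + 1091)) - E = (114 + 1/(-346 + 1091)) - 1*(-22321) = (114 + 1/745) + 22321 = 84931/745 + 22321 = 16714076/745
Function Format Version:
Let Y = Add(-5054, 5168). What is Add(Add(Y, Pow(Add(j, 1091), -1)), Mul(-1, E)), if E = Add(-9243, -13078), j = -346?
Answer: Rational(16714076, 745) ≈ 22435.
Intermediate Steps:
Y = 114
E = -22321
Add(Add(Y, Pow(Add(j, 1091), -1)), Mul(-1, E)) = Add(Add(114, Pow(Add(-346, 1091), -1)), Mul(-1, -22321)) = Add(Add(114, Pow(745, -1)), 22321) = Add(Add(114, Rational(1, 745)), 22321) = Add(Rational(84931, 745), 22321) = Rational(16714076, 745)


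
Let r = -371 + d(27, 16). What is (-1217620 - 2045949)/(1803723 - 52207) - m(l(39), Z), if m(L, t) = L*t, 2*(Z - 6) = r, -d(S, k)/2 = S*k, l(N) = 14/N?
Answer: 1143649945/5254548 ≈ 217.65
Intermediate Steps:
d(S, k) = -2*S*k
r = -1235 (r = -371 - 2*27*16 = -371 - 864 = -1235)
Z = -1223/2 (Z = 6 + (½)*(-1235) = 6 - 1235/2 = -1223/2 ≈ -611.50)
(-1217620 - 2045949)/(1803723 - 52207) - m(l(39), Z) = (-1217620 - 2045949)/(1803723 - 52207) - 14/39*(-1223)/2 = -3263569/1751516 - 14*(1/39)*(-1223)/2 = -3263569*1/1751516 - 14*(-1223)/(39*2) = -3263569/1751516 - 1*(-8561/39) = -3263569/1751516 + 8561/39 = 1143649945/5254548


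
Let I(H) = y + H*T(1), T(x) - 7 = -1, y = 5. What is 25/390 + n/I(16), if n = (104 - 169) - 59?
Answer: -9167/7878 ≈ -1.1636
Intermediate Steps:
T(x) = 6 (T(x) = 7 - 1 = 6)
n = -124 (n = -65 - 59 = -124)
I(H) = 5 + 6*H (I(H) = 5 + H*6 = 5 + 6*H)
25/390 + n/I(16) = 25/390 - 124/(5 + 6*16) = 25*(1/390) - 124/(5 + 96) = 5/78 - 124/101 = -9167/7878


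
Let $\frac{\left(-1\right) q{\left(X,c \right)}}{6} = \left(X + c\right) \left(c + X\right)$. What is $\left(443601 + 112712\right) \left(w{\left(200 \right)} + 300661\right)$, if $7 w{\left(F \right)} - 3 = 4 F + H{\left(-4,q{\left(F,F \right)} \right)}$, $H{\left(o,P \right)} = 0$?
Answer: $\frac{1171278079590}{7} \approx 1.6733 \cdot 10^{11}$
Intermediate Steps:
$q{\left(X,c \right)} = - 6 \left(X + c\right)^{2}$ ($q{\left(X,c \right)} = - 6 \left(X + c\right) \left(c + X\right) = - 6 \left(X + c\right) \left(X + c\right) = - 6 \left(X + c\right)^{2}$)
$w{\left(F \right)} = \frac{3}{7} + \frac{4 F}{7}$ ($w{\left(F \right)} = \frac{3}{7} + \frac{4 F + 0}{7} = \frac{3}{7} + \frac{4 F}{7}$)
$\left(443601 + 112712\right) \left(w{\left(200 \right)} + 300661\right) = \left(443601 + 112712\right) \left(\left(\frac{3}{7} + \frac{4}{7} \cdot 200\right) + 300661\right) = 556313 \left(\left(\frac{3}{7} + \frac{800}{7}\right) + 300661\right) = 556313 \left(\frac{803}{7} + 300661\right) = 556313 \cdot \frac{2105430}{7} = \frac{1171278079590}{7}$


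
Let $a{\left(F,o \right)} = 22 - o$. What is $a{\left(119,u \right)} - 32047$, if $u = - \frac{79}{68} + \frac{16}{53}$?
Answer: $- \frac{115415001}{3604} \approx -32024.0$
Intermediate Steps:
$u = - \frac{3099}{3604}$ ($u = \left(-79\right) \frac{1}{68} + 16 \cdot \frac{1}{53} = - \frac{79}{68} + \frac{16}{53} = - \frac{3099}{3604} \approx -0.85988$)
$a{\left(119,u \right)} - 32047 = \left(22 - - \frac{3099}{3604}\right) - 32047 = \left(22 + \frac{3099}{3604}\right) - 32047 = \frac{82387}{3604} - 32047 = - \frac{115415001}{3604}$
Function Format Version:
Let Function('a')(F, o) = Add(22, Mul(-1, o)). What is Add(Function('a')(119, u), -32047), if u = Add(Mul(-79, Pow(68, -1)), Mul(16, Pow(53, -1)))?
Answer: Rational(-115415001, 3604) ≈ -32024.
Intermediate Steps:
u = Rational(-3099, 3604) (u = Add(Mul(-79, Rational(1, 68)), Mul(16, Rational(1, 53))) = Add(Rational(-79, 68), Rational(16, 53)) = Rational(-3099, 3604) ≈ -0.85988)
Add(Function('a')(119, u), -32047) = Add(Add(22, Mul(-1, Rational(-3099, 3604))), -32047) = Add(Add(22, Rational(3099, 3604)), -32047) = Add(Rational(82387, 3604), -32047) = Rational(-115415001, 3604)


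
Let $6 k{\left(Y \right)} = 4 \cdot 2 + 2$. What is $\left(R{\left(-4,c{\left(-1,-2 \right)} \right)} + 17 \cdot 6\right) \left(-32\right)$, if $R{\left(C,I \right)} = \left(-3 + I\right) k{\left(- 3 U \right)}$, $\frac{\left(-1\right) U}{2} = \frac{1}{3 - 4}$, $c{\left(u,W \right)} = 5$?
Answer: $- \frac{10112}{3} \approx -3370.7$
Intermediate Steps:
$U = 2$ ($U = - \frac{2}{3 - 4} = - \frac{2}{-1} = \left(-2\right) \left(-1\right) = 2$)
$k{\left(Y \right)} = \frac{5}{3}$ ($k{\left(Y \right)} = \frac{4 \cdot 2 + 2}{6} = \frac{8 + 2}{6} = \frac{1}{6} \cdot 10 = \frac{5}{3}$)
$R{\left(C,I \right)} = -5 + \frac{5 I}{3}$ ($R{\left(C,I \right)} = \left(-3 + I\right) \frac{5}{3} = -5 + \frac{5 I}{3}$)
$\left(R{\left(-4,c{\left(-1,-2 \right)} \right)} + 17 \cdot 6\right) \left(-32\right) = \left(\left(-5 + \frac{5}{3} \cdot 5\right) + 17 \cdot 6\right) \left(-32\right) = \left(\left(-5 + \frac{25}{3}\right) + 102\right) \left(-32\right) = \left(\frac{10}{3} + 102\right) \left(-32\right) = \frac{316}{3} \left(-32\right) = - \frac{10112}{3}$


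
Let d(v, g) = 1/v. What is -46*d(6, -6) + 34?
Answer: 79/3 ≈ 26.333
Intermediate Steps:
-46*d(6, -6) + 34 = -46/6 + 34 = -46*⅙ + 34 = -23/3 + 34 = 79/3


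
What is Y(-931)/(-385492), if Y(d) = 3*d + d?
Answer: 931/96373 ≈ 0.0096604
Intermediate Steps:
Y(d) = 4*d
Y(-931)/(-385492) = (4*(-931))/(-385492) = -3724*(-1/385492) = 931/96373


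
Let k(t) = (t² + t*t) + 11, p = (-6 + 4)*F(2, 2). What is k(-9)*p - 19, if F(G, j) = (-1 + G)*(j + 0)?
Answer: -711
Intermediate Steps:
F(G, j) = j*(-1 + G) (F(G, j) = (-1 + G)*j = j*(-1 + G))
p = -4 (p = (-6 + 4)*(2*(-1 + 2)) = -4 ≈ -4.0000)
k(t) = 11 + 2*t² (k(t) = (t² + t²) + 11 = 2*t² + 11 = 11 + 2*t²)
k(-9)*p - 19 = (11 + 2*(-9)²)*(-4) - 19 = (11 + 2*81)*(-4) - 19 = (11 + 162)*(-4) - 19 = 173*(-4) - 19 = -692 - 19 = -711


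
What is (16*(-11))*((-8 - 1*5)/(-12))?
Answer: -572/3 ≈ -190.67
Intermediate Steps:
(16*(-11))*((-8 - 1*5)/(-12)) = -176*(-8 - 5)*(-1)/12 = -(-2288)*(-1)/12 = -176*13/12 = -572/3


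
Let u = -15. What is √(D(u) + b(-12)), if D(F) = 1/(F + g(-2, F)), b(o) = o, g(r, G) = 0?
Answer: I*√2715/15 ≈ 3.4737*I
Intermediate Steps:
D(F) = 1/F (D(F) = 1/(F + 0) = 1/F)
√(D(u) + b(-12)) = √(1/(-15) - 12) = √(-1/15 - 12) = √(-181/15) = I*√2715/15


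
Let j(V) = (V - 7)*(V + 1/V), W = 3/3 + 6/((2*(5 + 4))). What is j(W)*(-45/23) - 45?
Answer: -2015/92 ≈ -21.902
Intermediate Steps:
W = 4/3 (W = 3*(⅓) + 6/((2*9)) = 1 + 6/18 = 1 + 6*(1/18) = 1 + ⅓ = 4/3 ≈ 1.3333)
j(V) = (-7 + V)*(V + 1/V)
j(W)*(-45/23) - 45 = (1 + (4/3)² - 7*4/3 - 7/4/3)*(-45/23) - 45 = (1 + 16/9 - 28/3 - 7*¾)*(-45*1/23) - 45 = (1 + 16/9 - 28/3 - 21/4)*(-45/23) - 45 = -425/36*(-45/23) - 45 = 2125/92 - 45 = -2015/92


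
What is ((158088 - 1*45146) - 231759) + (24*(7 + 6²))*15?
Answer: -103337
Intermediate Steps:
((158088 - 1*45146) - 231759) + (24*(7 + 6²))*15 = ((158088 - 45146) - 231759) + (24*(7 + 36))*15 = (112942 - 231759) + (24*43)*15 = -118817 + 1032*15 = -118817 + 15480 = -103337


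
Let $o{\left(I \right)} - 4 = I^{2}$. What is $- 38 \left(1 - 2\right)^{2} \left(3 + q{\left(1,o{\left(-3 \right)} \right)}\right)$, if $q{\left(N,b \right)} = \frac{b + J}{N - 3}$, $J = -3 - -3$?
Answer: $133$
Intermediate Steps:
$J = 0$ ($J = -3 + 3 = 0$)
$o{\left(I \right)} = 4 + I^{2}$
$q{\left(N,b \right)} = \frac{b}{-3 + N}$ ($q{\left(N,b \right)} = \frac{b + 0}{N - 3} = \frac{b}{-3 + N}$)
$- 38 \left(1 - 2\right)^{2} \left(3 + q{\left(1,o{\left(-3 \right)} \right)}\right) = - 38 \left(1 - 2\right)^{2} \left(3 + \frac{4 + \left(-3\right)^{2}}{-3 + 1}\right) = - 38 \left(-1\right)^{2} \left(3 + \frac{4 + 9}{-2}\right) = - 38 \cdot 1 \left(3 + 13 \left(- \frac{1}{2}\right)\right) = - 38 \cdot 1 \left(3 - \frac{13}{2}\right) = - 38 \cdot 1 \left(- \frac{7}{2}\right) = \left(-38\right) \left(- \frac{7}{2}\right) = 133$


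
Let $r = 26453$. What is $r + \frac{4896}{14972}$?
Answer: $\frac{99014803}{3743} \approx 26453.0$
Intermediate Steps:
$r + \frac{4896}{14972} = 26453 + \frac{4896}{14972} = 26453 + 4896 \cdot \frac{1}{14972} = 26453 + \frac{1224}{3743} = \frac{99014803}{3743}$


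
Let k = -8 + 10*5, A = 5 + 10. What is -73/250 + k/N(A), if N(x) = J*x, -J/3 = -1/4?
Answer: 2581/750 ≈ 3.4413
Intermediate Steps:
A = 15
k = 42 (k = -8 + 50 = 42)
J = ¾ (J = -(-3)/4 = -3*(-¼) = ¾ ≈ 0.75000)
N(x) = 3*x/4
-73/250 + k/N(A) = -73/250 + 42/(((¾)*15)) = -73*1/250 + 42/(45/4) = -73/250 + 42*(4/45) = -73/250 + 56/15 = 2581/750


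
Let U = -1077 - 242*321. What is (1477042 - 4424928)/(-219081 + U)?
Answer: 20191/2040 ≈ 9.8976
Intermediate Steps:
U = -78759 (U = -1077 - 77682 = -78759)
(1477042 - 4424928)/(-219081 + U) = (1477042 - 4424928)/(-219081 - 78759) = -2947886/(-297840) = -2947886*(-1/297840) = 20191/2040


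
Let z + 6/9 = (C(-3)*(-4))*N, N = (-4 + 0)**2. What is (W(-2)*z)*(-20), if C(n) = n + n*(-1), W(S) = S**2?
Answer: 160/3 ≈ 53.333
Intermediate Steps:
N = 16 (N = (-4)**2 = 16)
C(n) = 0 (C(n) = n - n = 0)
z = -2/3 (z = -2/3 + (0*(-4))*16 = -2/3 + 0*16 = -2/3 + 0 = -2/3 ≈ -0.66667)
(W(-2)*z)*(-20) = ((-2)**2*(-2/3))*(-20) = (4*(-2/3))*(-20) = -8/3*(-20) = 160/3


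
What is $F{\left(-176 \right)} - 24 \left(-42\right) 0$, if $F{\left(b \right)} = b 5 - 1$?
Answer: $-881$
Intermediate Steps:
$F{\left(b \right)} = -1 + 5 b$ ($F{\left(b \right)} = 5 b - 1 = -1 + 5 b$)
$F{\left(-176 \right)} - 24 \left(-42\right) 0 = \left(-1 + 5 \left(-176\right)\right) - 24 \left(-42\right) 0 = \left(-1 - 880\right) - \left(-1008\right) 0 = -881 - 0 = -881 + 0 = -881$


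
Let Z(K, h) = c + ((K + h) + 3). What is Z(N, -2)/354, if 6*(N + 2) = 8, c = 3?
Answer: 5/531 ≈ 0.0094162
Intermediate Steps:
N = -⅔ (N = -2 + (⅙)*8 = -2 + 4/3 = -⅔ ≈ -0.66667)
Z(K, h) = 6 + K + h (Z(K, h) = 3 + ((K + h) + 3) = 3 + (3 + K + h) = 6 + K + h)
Z(N, -2)/354 = (6 - ⅔ - 2)/354 = (10/3)*(1/354) = 5/531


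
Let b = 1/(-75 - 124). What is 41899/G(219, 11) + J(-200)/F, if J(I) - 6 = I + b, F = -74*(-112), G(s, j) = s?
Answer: 69096068555/361199328 ≈ 191.30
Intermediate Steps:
b = -1/199 (b = 1/(-199) = -1/199 ≈ -0.0050251)
F = 8288 (F = -37*(-224) = 8288)
J(I) = 1193/199 + I (J(I) = 6 + (I - 1/199) = 6 + (-1/199 + I) = 1193/199 + I)
41899/G(219, 11) + J(-200)/F = 41899/219 + (1193/199 - 200)/8288 = 41899*(1/219) - 38607/199*1/8288 = 41899/219 - 38607/1649312 = 69096068555/361199328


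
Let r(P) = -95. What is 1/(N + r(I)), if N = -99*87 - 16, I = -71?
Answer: -1/8724 ≈ -0.00011463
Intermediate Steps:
N = -8629 (N = -8613 - 16 = -8629)
1/(N + r(I)) = 1/(-8629 - 95) = 1/(-8724) = -1/8724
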